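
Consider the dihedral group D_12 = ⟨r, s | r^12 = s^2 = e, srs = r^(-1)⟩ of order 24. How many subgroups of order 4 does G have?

|G| = 24 and 4 | 24, so subgroups of order 4 are possible by Lagrange.
The subgroups of order 4 are: {e, r^6, r^4s, r^10s}; {e, r^6, r^5s, r^11s}; {e, r^6, r^2s, r^8s}; {e, r^3, r^6, r^9}; … (7 in all).
So G has 7 subgroups of order 4.

7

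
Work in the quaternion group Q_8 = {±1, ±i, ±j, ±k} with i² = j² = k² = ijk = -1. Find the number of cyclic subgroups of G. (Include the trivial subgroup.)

A cyclic subgroup of order d is generated by each of its φ(d) elements of order d, so the cyclic subgroups of order d number (#elements of order d)/φ(d).
Cyclic subgroups by order — order 1: 1; order 2: 1; order 4: 3.
Total: 5.

5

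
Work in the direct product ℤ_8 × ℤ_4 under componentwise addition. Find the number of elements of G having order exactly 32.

0

An element (a,b) has order lcm(ord(a), ord(b)); count pairs with lcm equal to 32.
Enumerating gives 0 such elements.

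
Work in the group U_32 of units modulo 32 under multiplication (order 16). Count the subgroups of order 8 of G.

|G| = 16 and 8 | 16, so subgroups of order 8 are possible by Lagrange.
The subgroups of order 8 are: {1, 3, 9, 11, 17, 19, 25, 27}; {1, 5, 9, 13, 17, 21, 25, 29}; {1, 7, 9, 15, 17, 23, 25, 31}.
So G has 3 subgroups of order 8.

3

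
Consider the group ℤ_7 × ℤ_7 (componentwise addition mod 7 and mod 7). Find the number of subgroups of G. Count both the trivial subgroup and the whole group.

|G| = 49, so by Lagrange every subgroup order divides 49. Divisors: 1, 7, 49.
Subgroups by order — order 1: 1; order 7: 8; order 49: 1.
Total: 1 + 8 + 1 = 10.

10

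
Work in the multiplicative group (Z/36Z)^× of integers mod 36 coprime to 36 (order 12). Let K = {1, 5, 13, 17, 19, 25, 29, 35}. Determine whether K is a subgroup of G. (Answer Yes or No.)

No

|K| = 8 does not divide |G| = 12, so by Lagrange K is not a subgroup.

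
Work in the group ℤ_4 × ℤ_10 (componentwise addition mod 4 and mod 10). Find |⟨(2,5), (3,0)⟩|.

|⟨(2,5)⟩| = 2 and |⟨(3,0)⟩| = 4, so |H| is a multiple of lcm(2, 4) = 4 and divides |G| = 40.
Closing under the operation: H = {(0,0), (0,5), (1,0), (1,5), (2,0), (2,5), (3,0), (3,5)}, so |H| = 8.

8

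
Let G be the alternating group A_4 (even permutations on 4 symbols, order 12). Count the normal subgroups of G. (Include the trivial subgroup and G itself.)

3

G has 10 subgroups. Checking conjugation-invariance by order — order 1: 1/1 normal; order 2: 0/3 normal; order 3: 0/4 normal; order 4: 1/1 normal; order 12: 1/1 normal.
Total normal subgroups: 3.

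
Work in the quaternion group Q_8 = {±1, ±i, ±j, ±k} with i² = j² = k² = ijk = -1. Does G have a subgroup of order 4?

4 | 8. A subgroup of order 4 is {1, -1, i, -i}.

Yes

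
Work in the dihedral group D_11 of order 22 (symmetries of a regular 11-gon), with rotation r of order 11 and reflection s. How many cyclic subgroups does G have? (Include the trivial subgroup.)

13

Group the elements of G by the cyclic subgroup they generate; each cyclic subgroup of order d accounts for φ(d) elements.
Cyclic subgroups by order — order 1: 1; order 2: 11; order 11: 1.
Total: 13.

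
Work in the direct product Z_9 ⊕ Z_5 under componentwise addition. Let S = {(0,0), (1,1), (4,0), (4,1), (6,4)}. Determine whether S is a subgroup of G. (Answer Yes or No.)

(4,0) ∈ S but its inverse (5,0) ∉ S, so S is not a subgroup.

No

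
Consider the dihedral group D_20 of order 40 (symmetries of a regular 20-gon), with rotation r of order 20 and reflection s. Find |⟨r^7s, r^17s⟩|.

4

|⟨r^7s⟩| = 2 and |⟨r^17s⟩| = 2, so |H| is a multiple of lcm(2, 2) = 2 and divides |G| = 40.
Closing under the operation: H = {e, r^10, r^7s, r^17s}, so |H| = 4.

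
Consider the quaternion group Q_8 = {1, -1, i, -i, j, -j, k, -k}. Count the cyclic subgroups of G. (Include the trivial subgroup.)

Each element a generates a cyclic subgroup ⟨a⟩; distinct elements may generate the same one (a cyclic group of order d has φ(d) generators).
Cyclic subgroups by order — order 1: 1; order 2: 1; order 4: 3.
Total: 5.

5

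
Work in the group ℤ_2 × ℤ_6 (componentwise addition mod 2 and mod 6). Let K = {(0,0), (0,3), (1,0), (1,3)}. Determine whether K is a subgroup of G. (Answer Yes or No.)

|K| = 4 divides |G| = 12, consistent with Lagrange.
K contains the identity, every element's inverse is in K, and K is closed under +: it is a subgroup.

Yes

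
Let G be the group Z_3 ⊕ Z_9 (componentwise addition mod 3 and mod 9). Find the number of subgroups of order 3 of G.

4

|G| = 27 and 3 | 27, so subgroups of order 3 are possible by Lagrange.
The subgroups of order 3 are: {(0,0), (0,3), (0,6)}; {(0,0), (1,0), (2,0)}; {(0,0), (1,3), (2,6)}; {(0,0), (1,6), (2,3)}.
So G has 4 subgroups of order 3.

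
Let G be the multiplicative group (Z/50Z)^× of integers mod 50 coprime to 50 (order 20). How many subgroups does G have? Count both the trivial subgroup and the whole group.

|G| = 20, so by Lagrange every subgroup order divides 20. Divisors: 1, 2, 4, 5, 10, 20.
Subgroups by order — order 1: 1; order 2: 1; order 4: 1; order 5: 1; order 10: 1; order 20: 1.
Total: 1 + 1 + 1 + 1 + 1 + 1 = 6.

6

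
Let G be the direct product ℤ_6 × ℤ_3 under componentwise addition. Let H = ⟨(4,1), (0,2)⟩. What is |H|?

|⟨(4,1)⟩| = 3 and |⟨(0,2)⟩| = 3, so |H| is a multiple of lcm(3, 3) = 3 and divides |G| = 18.
Closing under the operation: H = {(0,0), (0,1), (0,2), (2,0), (2,1), (2,2), (4,0), (4,1), (4,2)}, so |H| = 9.

9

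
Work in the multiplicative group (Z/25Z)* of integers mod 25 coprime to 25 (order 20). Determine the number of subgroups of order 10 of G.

1

|G| = 20 and 10 | 20, so subgroups of order 10 are possible by Lagrange.
The subgroups of order 10 are: {1, 4, 6, 9, 11, 14, 16, 19, 21, 24}.
So G has 1 subgroup of order 10.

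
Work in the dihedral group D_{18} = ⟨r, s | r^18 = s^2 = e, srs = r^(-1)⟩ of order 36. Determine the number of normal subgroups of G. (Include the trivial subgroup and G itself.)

9

G has 45 subgroups. Checking conjugation-invariance by order — order 1: 1/1 normal; order 2: 1/19 normal; order 3: 1/1 normal; order 4: 0/9 normal; order 6: 1/7 normal; order 9: 1/1 normal; order 12: 0/3 normal; order 18: 3/3 normal; order 36: 1/1 normal.
Total normal subgroups: 9.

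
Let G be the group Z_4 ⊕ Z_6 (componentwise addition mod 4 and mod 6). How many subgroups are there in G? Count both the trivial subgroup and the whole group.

|G| = 24, so by Lagrange every subgroup order divides 24. Divisors: 1, 2, 3, 4, 6, 8, 12, 24.
Subgroups by order — order 1: 1; order 2: 3; order 3: 1; order 4: 3; order 6: 3; order 8: 1; order 12: 3; order 24: 1.
Total: 1 + 3 + 1 + 3 + 3 + 1 + 3 + 1 = 16.

16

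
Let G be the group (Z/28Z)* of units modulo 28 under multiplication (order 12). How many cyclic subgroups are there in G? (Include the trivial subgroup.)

8

A cyclic subgroup of order d is generated by each of its φ(d) elements of order d, so the cyclic subgroups of order d number (#elements of order d)/φ(d).
Cyclic subgroups by order — order 1: 1; order 2: 3; order 3: 1; order 6: 3.
Total: 8.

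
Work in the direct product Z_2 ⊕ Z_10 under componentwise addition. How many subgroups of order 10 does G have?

3

|G| = 20 and 10 | 20, so subgroups of order 10 are possible by Lagrange.
The subgroups of order 10 are: {(0,0), (0,1), (0,2), (0,3), (0,4), (0,5), (0,6), (0,7), (0,8), (0,9)}; {(0,0), (0,2), (0,4), (0,6), (0,8), (1,0), (1,2), (1,4), (1,6), (1,8)}; {(0,0), (0,2), (0,4), (0,6), (0,8), (1,1), (1,3), (1,5), (1,7), (1,9)}.
So G has 3 subgroups of order 10.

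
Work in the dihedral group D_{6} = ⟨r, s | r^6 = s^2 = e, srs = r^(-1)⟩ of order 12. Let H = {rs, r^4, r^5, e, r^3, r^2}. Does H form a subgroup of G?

r^5 ∈ H but its inverse r ∉ H, so H is not a subgroup.

No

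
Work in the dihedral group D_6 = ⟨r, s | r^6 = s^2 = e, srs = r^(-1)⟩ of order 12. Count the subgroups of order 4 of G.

3

|G| = 12 and 4 | 12, so subgroups of order 4 are possible by Lagrange.
The subgroups of order 4 are: {e, r^3, r^2s, r^5s}; {e, r^3, s, r^3s}; {e, r^3, rs, r^4s}.
So G has 3 subgroups of order 4.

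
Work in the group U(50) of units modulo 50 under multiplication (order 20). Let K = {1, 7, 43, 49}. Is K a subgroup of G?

|K| = 4 divides |G| = 20, consistent with Lagrange.
K contains the identity, every element's inverse is in K, and K is closed under ·: it is a subgroup.
In fact K = ⟨43⟩.

Yes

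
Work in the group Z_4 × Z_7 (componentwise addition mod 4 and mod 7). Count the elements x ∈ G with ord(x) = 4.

An element (a,b) has order lcm(ord(a), ord(b)); count pairs with lcm equal to 4.
Enumerating gives 2 such elements.

2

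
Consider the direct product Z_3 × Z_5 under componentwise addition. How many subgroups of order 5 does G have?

|G| = 15 and 5 | 15, so subgroups of order 5 are possible by Lagrange.
The subgroups of order 5 are: {(0,0), (0,1), (0,2), (0,3), (0,4)}.
So G has 1 subgroup of order 5.

1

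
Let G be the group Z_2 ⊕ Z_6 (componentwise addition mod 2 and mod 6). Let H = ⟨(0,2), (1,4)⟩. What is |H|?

6

|⟨(0,2)⟩| = 3 and |⟨(1,4)⟩| = 6, so |H| is a multiple of lcm(3, 6) = 6 and divides |G| = 12.
Closing under the operation: H = {(0,0), (0,2), (0,4), (1,0), (1,2), (1,4)}, so |H| = 6.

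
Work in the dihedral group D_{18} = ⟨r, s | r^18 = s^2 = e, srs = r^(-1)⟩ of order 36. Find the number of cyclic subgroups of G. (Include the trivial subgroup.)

Each element a generates a cyclic subgroup ⟨a⟩; distinct elements may generate the same one (a cyclic group of order d has φ(d) generators).
Cyclic subgroups by order — order 1: 1; order 2: 19; order 3: 1; order 6: 1; order 9: 1; order 18: 1.
Total: 24.

24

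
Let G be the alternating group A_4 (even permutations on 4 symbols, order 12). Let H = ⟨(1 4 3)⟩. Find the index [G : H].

4

|⟨(1 4 3)⟩| = 3 and |G| = 12.
By Lagrange, [G : H] = |G|/|H| = 12/3 = 4.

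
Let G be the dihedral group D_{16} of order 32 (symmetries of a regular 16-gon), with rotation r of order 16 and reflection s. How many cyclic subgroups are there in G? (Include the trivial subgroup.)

21

A cyclic subgroup of order d is generated by each of its φ(d) elements of order d, so the cyclic subgroups of order d number (#elements of order d)/φ(d).
Cyclic subgroups by order — order 1: 1; order 2: 17; order 4: 1; order 8: 1; order 16: 1.
Total: 21.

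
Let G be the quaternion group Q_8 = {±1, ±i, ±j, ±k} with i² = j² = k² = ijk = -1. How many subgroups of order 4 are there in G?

|G| = 8 and 4 | 8, so subgroups of order 4 are possible by Lagrange.
The subgroups of order 4 are: {1, -1, i, -i}; {1, -1, j, -j}; {1, -1, k, -k}.
So G has 3 subgroups of order 4.

3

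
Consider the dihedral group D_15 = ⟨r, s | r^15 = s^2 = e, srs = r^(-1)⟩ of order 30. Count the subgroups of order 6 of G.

5

|G| = 30 and 6 | 30, so subgroups of order 6 are possible by Lagrange.
The subgroups of order 6 are: {e, r^5, r^10, s, r^5s, r^10s}; {e, r^5, r^10, rs, r^6s, r^11s}; {e, r^5, r^10, r^2s, r^7s, r^12s}; {e, r^5, r^10, r^3s, r^8s, r^13s}; … (5 in all).
So G has 5 subgroups of order 6.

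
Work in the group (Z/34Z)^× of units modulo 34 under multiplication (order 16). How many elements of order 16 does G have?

The elements of order 16 are: 3, 5, 7, 11, 23, 27, 29, 31.
That's 8.

8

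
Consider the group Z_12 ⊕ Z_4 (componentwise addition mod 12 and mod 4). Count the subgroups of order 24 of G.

|G| = 48 and 24 | 48, so subgroups of order 24 are possible by Lagrange.
The subgroups of order 24 are: {(0,0), (0,1), (0,2), (0,3), (2,0), (2,1), (2,2), (2,3), (4,0), (4,1), (4,2), (4,3), (6,0), (6,1), (6,2), (6,3), (8,0), (8,1), (8,2), (8,3), (10,0), (10,1), (10,2), (10,3)}; {(0,0), (0,2), (1,0), (1,2), (2,0), (2,2), (3,0), (3,2), (4,0), (4,2), (5,0), (5,2), (6,0), (6,2), (7,0), (7,2), (8,0), (8,2), (9,0), (9,2), (10,0), (10,2), (11,0), (11,2)}; {(0,0), (0,2), (1,1), (1,3), (2,0), (2,2), (3,1), (3,3), (4,0), (4,2), (5,1), (5,3), (6,0), (6,2), (7,1), (7,3), (8,0), (8,2), (9,1), (9,3), (10,0), (10,2), (11,1), (11,3)}.
So G has 3 subgroups of order 24.

3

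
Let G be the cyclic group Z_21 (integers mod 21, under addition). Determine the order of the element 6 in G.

In Z_21, the order of an element a is n/gcd(a, n).
gcd(6, 21) = 3, so |⟨6⟩| = 21/3 = 7.

7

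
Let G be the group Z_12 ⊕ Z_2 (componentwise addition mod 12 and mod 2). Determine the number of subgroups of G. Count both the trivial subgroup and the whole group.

16

|G| = 24, so by Lagrange every subgroup order divides 24. Divisors: 1, 2, 3, 4, 6, 8, 12, 24.
Subgroups by order — order 1: 1; order 2: 3; order 3: 1; order 4: 3; order 6: 3; order 8: 1; order 12: 3; order 24: 1.
Total: 1 + 3 + 1 + 3 + 3 + 1 + 3 + 1 = 16.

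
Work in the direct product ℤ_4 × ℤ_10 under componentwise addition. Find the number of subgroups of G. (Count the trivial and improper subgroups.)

|G| = 40, so by Lagrange every subgroup order divides 40. Divisors: 1, 2, 4, 5, 8, 10, 20, 40.
Subgroups by order — order 1: 1; order 2: 3; order 4: 3; order 5: 1; order 8: 1; order 10: 3; order 20: 3; order 40: 1.
Total: 1 + 3 + 3 + 1 + 1 + 3 + 3 + 1 = 16.

16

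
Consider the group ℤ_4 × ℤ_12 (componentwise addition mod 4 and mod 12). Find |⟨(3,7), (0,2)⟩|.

|⟨(3,7)⟩| = 12 and |⟨(0,2)⟩| = 6, so |H| is a multiple of lcm(12, 6) = 12 and divides |G| = 48.
Closing under the operation: H = {(0,0), (0,2), (0,4), (0,6), (0,8), (0,10), (1,1), (1,3), (1,5), (1,7), (1,9), (1,11), (2,0), (2,2), (2,4), (2,6), (2,8), (2,10), (3,1), (3,3), (3,5), (3,7), (3,9), (3,11)}, so |H| = 24.

24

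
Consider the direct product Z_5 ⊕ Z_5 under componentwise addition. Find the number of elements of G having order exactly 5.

24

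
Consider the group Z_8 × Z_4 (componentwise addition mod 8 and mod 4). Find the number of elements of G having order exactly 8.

An element (a,b) has order lcm(ord(a), ord(b)); count pairs with lcm equal to 8.
Enumerating gives 16 such elements.

16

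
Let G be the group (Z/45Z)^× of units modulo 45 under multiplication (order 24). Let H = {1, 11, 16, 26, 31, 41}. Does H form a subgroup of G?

|H| = 6 divides |G| = 24, consistent with Lagrange.
H contains the identity, every element's inverse is in H, and H is closed under ·: it is a subgroup.
In fact H = ⟨41⟩.

Yes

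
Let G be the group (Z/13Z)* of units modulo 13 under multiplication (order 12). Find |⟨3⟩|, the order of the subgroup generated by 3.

3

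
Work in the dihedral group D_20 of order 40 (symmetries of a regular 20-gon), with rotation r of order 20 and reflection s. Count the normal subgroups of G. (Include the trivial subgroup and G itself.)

9

G has 48 subgroups. Checking conjugation-invariance by order — order 1: 1/1 normal; order 2: 1/21 normal; order 4: 1/11 normal; order 5: 1/1 normal; order 8: 0/5 normal; order 10: 1/5 normal; order 20: 3/3 normal; order 40: 1/1 normal.
Total normal subgroups: 9.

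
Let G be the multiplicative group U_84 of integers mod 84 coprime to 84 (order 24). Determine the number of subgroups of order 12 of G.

7

|G| = 24 and 12 | 24, so subgroups of order 12 are possible by Lagrange.
The subgroups of order 12 are: {1, 11, 13, 23, 25, 37, 47, 59, 61, 71, 73, 83}; {1, 5, 11, 17, 19, 23, 25, 31, 37, 41, 55, 71}; {1, 11, 23, 25, 29, 37, 43, 53, 65, 67, 71, 79}; {1, 5, 13, 17, 25, 29, 37, 41, 53, 61, 65, 73}; … (7 in all).
So G has 7 subgroups of order 12.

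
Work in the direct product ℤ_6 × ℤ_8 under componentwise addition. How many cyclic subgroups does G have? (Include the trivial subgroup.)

Each element a generates a cyclic subgroup ⟨a⟩; distinct elements may generate the same one (a cyclic group of order d has φ(d) generators).
Cyclic subgroups by order — order 1: 1; order 2: 3; order 3: 1; order 4: 2; order 6: 3; order 8: 2; order 12: 2; order 24: 2.
Total: 16.

16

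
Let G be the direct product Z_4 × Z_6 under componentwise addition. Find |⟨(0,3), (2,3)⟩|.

4

|⟨(0,3)⟩| = 2 and |⟨(2,3)⟩| = 2, so |H| is a multiple of lcm(2, 2) = 2 and divides |G| = 24.
Closing under the operation: H = {(0,0), (0,3), (2,0), (2,3)}, so |H| = 4.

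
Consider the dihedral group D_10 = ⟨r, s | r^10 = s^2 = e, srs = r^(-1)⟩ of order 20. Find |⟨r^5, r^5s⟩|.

4

|⟨r^5⟩| = 2 and |⟨r^5s⟩| = 2, so |H| is a multiple of lcm(2, 2) = 2 and divides |G| = 20.
Closing under the operation: H = {e, r^5, s, r^5s}, so |H| = 4.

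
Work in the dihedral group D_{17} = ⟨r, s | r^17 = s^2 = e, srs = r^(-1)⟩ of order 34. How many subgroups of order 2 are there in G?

17

|G| = 34 and 2 | 34, so subgroups of order 2 are possible by Lagrange.
The subgroups of order 2 are: {e, r^10s}; {e, r^11s}; {e, r^12s}; {e, r^13s}; … (17 in all).
So G has 17 subgroups of order 2.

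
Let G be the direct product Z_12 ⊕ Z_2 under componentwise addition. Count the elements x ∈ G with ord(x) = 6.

An element (a,b) has order lcm(ord(a), ord(b)); count pairs with lcm equal to 6.
Enumerating gives 6 such elements.

6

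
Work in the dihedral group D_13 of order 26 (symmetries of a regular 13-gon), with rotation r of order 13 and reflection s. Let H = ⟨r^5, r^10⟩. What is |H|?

13

|⟨r^5⟩| = 13 and |⟨r^10⟩| = 13, so |H| is a multiple of lcm(13, 13) = 13 and divides |G| = 26.
Closing under the operation: H = {e, r, r^2, r^3, r^4, r^5, r^6, r^7, r^8, r^9, r^10, r^11, r^12}, so |H| = 13.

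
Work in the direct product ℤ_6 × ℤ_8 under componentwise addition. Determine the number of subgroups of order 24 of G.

|G| = 48 and 24 | 48, so subgroups of order 24 are possible by Lagrange.
The subgroups of order 24 are: {(0,0), (0,1), (0,2), (0,3), (0,4), (0,5), (0,6), (0,7), (2,0), (2,1), (2,2), (2,3), (2,4), (2,5), (2,6), (2,7), (4,0), (4,1), (4,2), (4,3), (4,4), (4,5), (4,6), (4,7)}; {(0,0), (0,2), (0,4), (0,6), (1,0), (1,2), (1,4), (1,6), (2,0), (2,2), (2,4), (2,6), (3,0), (3,2), (3,4), (3,6), (4,0), (4,2), (4,4), (4,6), (5,0), (5,2), (5,4), (5,6)}; {(0,0), (0,2), (0,4), (0,6), (1,1), (1,3), (1,5), (1,7), (2,0), (2,2), (2,4), (2,6), (3,1), (3,3), (3,5), (3,7), (4,0), (4,2), (4,4), (4,6), (5,1), (5,3), (5,5), (5,7)}.
So G has 3 subgroups of order 24.

3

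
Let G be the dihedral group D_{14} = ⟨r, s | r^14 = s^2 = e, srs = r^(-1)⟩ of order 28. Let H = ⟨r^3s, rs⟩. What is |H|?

|⟨r^3s⟩| = 2 and |⟨rs⟩| = 2, so |H| is a multiple of lcm(2, 2) = 2 and divides |G| = 28.
Closing under the operation: H = {e, r^2, r^4, r^6, r^8, r^10, r^12, rs, r^3s, r^5s, r^7s, r^9s, r^11s, r^13s}, so |H| = 14.

14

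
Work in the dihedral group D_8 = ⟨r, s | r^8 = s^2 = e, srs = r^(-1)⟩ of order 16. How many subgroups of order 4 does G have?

|G| = 16 and 4 | 16, so subgroups of order 4 are possible by Lagrange.
The subgroups of order 4 are: {e, r^2, r^4, r^6}; {e, r^4, r^2s, r^6s}; {e, r^4, r^3s, r^7s}; {e, r^4, s, r^4s}; … (5 in all).
So G has 5 subgroups of order 4.

5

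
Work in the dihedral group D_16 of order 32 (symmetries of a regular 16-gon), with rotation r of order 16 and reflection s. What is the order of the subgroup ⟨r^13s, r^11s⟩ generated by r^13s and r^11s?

|⟨r^13s⟩| = 2 and |⟨r^11s⟩| = 2, so |H| is a multiple of lcm(2, 2) = 2 and divides |G| = 32.
Closing under the operation: H = {e, r^2, r^4, r^6, r^8, r^10, r^12, r^14, rs, r^3s, r^5s, r^7s, r^9s, r^11s, r^13s, r^15s}, so |H| = 16.

16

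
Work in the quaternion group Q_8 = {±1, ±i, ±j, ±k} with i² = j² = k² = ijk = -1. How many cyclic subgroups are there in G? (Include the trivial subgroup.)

5

Group the elements of G by the cyclic subgroup they generate; each cyclic subgroup of order d accounts for φ(d) elements.
Cyclic subgroups by order — order 1: 1; order 2: 1; order 4: 3.
Total: 5.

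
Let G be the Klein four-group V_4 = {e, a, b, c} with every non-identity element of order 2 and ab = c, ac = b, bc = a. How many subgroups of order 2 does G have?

|G| = 4 and 2 | 4, so subgroups of order 2 are possible by Lagrange.
The subgroups of order 2 are: {e, a}; {e, b}; {e, c}.
So G has 3 subgroups of order 2.

3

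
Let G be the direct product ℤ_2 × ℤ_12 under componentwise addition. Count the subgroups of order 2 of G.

3

|G| = 24 and 2 | 24, so subgroups of order 2 are possible by Lagrange.
The subgroups of order 2 are: {(0,0), (0,6)}; {(0,0), (1,0)}; {(0,0), (1,6)}.
So G has 3 subgroups of order 2.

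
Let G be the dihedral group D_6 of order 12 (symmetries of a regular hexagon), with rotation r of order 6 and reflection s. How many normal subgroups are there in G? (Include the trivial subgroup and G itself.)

7

G has 16 subgroups. Checking conjugation-invariance by order — order 1: 1/1 normal; order 2: 1/7 normal; order 3: 1/1 normal; order 4: 0/3 normal; order 6: 3/3 normal; order 12: 1/1 normal.
Total normal subgroups: 7.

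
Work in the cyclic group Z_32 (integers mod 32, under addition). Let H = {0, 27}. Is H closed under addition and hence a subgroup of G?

27 ∈ H but its inverse 5 ∉ H, so H is not a subgroup.

No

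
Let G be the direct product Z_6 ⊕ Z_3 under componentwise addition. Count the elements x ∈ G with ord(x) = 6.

An element (a,b) has order lcm(ord(a), ord(b)); count pairs with lcm equal to 6.
Enumerating gives 8 such elements.

8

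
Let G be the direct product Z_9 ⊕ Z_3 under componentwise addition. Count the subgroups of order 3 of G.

|G| = 27 and 3 | 27, so subgroups of order 3 are possible by Lagrange.
The subgroups of order 3 are: {(0,0), (0,1), (0,2)}; {(0,0), (3,0), (6,0)}; {(0,0), (3,1), (6,2)}; {(0,0), (3,2), (6,1)}.
So G has 4 subgroups of order 3.

4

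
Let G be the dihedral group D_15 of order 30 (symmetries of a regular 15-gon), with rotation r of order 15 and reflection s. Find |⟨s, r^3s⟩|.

10

|⟨s⟩| = 2 and |⟨r^3s⟩| = 2, so |H| is a multiple of lcm(2, 2) = 2 and divides |G| = 30.
Closing under the operation: H = {e, r^3, r^6, r^9, r^12, s, r^3s, r^6s, r^9s, r^12s}, so |H| = 10.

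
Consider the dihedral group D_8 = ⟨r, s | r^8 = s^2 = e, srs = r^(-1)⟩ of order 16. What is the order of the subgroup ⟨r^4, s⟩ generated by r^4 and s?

|⟨r^4⟩| = 2 and |⟨s⟩| = 2, so |H| is a multiple of lcm(2, 2) = 2 and divides |G| = 16.
Closing under the operation: H = {e, r^4, s, r^4s}, so |H| = 4.

4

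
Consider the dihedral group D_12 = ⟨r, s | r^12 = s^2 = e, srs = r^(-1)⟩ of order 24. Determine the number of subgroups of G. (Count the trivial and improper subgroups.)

|G| = 24, so by Lagrange every subgroup order divides 24. Divisors: 1, 2, 3, 4, 6, 8, 12, 24.
Subgroups by order — order 1: 1; order 2: 13; order 3: 1; order 4: 7; order 6: 5; order 8: 3; order 12: 3; order 24: 1.
Total: 1 + 13 + 1 + 7 + 5 + 3 + 3 + 1 = 34.

34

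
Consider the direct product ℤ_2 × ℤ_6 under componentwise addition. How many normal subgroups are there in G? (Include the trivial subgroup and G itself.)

G is abelian, so every subgroup is normal.
G has 10 subgroups in total, hence 10 normal subgroups.

10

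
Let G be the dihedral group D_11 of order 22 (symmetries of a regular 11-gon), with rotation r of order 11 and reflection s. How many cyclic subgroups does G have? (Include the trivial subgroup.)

Each element a generates a cyclic subgroup ⟨a⟩; distinct elements may generate the same one (a cyclic group of order d has φ(d) generators).
Cyclic subgroups by order — order 1: 1; order 2: 11; order 11: 1.
Total: 13.

13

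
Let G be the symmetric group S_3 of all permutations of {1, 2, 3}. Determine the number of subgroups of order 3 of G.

|G| = 6 and 3 | 6, so subgroups of order 3 are possible by Lagrange.
The subgroups of order 3 are: {e, (1 2 3), (1 3 2)}.
So G has 1 subgroup of order 3.

1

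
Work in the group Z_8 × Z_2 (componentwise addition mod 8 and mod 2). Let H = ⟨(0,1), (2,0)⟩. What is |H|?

|⟨(0,1)⟩| = 2 and |⟨(2,0)⟩| = 4, so |H| is a multiple of lcm(2, 4) = 4 and divides |G| = 16.
Closing under the operation: H = {(0,0), (0,1), (2,0), (2,1), (4,0), (4,1), (6,0), (6,1)}, so |H| = 8.

8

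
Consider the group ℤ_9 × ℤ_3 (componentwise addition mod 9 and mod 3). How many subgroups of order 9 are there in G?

|G| = 27 and 9 | 27, so subgroups of order 9 are possible by Lagrange.
The subgroups of order 9 are: {(0,0), (0,1), (0,2), (3,0), (3,1), (3,2), (6,0), (6,1), (6,2)}; {(0,0), (1,0), (2,0), (3,0), (4,0), (5,0), (6,0), (7,0), (8,0)}; {(0,0), (1,1), (2,2), (3,0), (4,1), (5,2), (6,0), (7,1), (8,2)}; {(0,0), (1,2), (2,1), (3,0), (4,2), (5,1), (6,0), (7,2), (8,1)}.
So G has 4 subgroups of order 9.

4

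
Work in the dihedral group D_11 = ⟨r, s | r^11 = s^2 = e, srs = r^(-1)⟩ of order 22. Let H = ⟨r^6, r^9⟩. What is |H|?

11

|⟨r^6⟩| = 11 and |⟨r^9⟩| = 11, so |H| is a multiple of lcm(11, 11) = 11 and divides |G| = 22.
Closing under the operation: H = {e, r, r^2, r^3, r^4, r^5, r^6, r^7, r^8, r^9, r^10}, so |H| = 11.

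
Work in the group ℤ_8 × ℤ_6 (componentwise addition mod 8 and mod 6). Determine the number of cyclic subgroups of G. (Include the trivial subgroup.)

16

Each element a generates a cyclic subgroup ⟨a⟩; distinct elements may generate the same one (a cyclic group of order d has φ(d) generators).
Cyclic subgroups by order — order 1: 1; order 2: 3; order 3: 1; order 4: 2; order 6: 3; order 8: 2; order 12: 2; order 24: 2.
Total: 16.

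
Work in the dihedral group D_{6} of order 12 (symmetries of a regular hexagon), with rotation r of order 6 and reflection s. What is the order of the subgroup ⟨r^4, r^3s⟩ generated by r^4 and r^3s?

|⟨r^4⟩| = 3 and |⟨r^3s⟩| = 2, so |H| is a multiple of lcm(3, 2) = 6 and divides |G| = 12.
Closing under the operation: H = {e, r^2, r^4, rs, r^3s, r^5s}, so |H| = 6.

6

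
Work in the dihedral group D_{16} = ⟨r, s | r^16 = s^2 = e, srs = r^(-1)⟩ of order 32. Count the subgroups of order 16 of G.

3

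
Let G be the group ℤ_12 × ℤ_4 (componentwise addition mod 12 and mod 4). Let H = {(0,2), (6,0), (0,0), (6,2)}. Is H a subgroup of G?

Yes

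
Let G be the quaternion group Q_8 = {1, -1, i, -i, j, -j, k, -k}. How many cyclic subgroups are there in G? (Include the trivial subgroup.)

5

Group the elements of G by the cyclic subgroup they generate; each cyclic subgroup of order d accounts for φ(d) elements.
Cyclic subgroups by order — order 1: 1; order 2: 1; order 4: 3.
Total: 5.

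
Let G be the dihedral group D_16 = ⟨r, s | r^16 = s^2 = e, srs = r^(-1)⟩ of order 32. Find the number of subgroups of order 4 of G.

|G| = 32 and 4 | 32, so subgroups of order 4 are possible by Lagrange.
The subgroups of order 4 are: {e, r^8, r^2s, r^10s}; {e, r^8, r^3s, r^11s}; {e, r^4, r^8, r^12}; {e, r^8, r^4s, r^12s}; … (9 in all).
So G has 9 subgroups of order 4.

9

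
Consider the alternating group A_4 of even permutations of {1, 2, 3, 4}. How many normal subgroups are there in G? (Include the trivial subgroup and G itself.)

G has 10 subgroups. Checking conjugation-invariance by order — order 1: 1/1 normal; order 2: 0/3 normal; order 3: 0/4 normal; order 4: 1/1 normal; order 12: 1/1 normal.
Total normal subgroups: 3.

3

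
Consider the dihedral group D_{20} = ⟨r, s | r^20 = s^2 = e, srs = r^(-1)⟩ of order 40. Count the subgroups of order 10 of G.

|G| = 40 and 10 | 40, so subgroups of order 10 are possible by Lagrange.
The subgroups of order 10 are: {e, r^2, r^4, r^6, r^8, r^10, r^12, r^14, r^16, r^18}; {e, r^4, r^8, r^12, r^16, r^2s, r^6s, r^10s, r^14s, r^18s}; {e, r^4, r^8, r^12, r^16, r^3s, r^7s, r^11s, r^15s, r^19s}; {e, r^4, r^8, r^12, r^16, s, r^4s, r^8s, r^12s, r^16s}; … (5 in all).
So G has 5 subgroups of order 10.

5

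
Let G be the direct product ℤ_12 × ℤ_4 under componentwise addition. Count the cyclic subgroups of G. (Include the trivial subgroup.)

20

Each element a generates a cyclic subgroup ⟨a⟩; distinct elements may generate the same one (a cyclic group of order d has φ(d) generators).
Cyclic subgroups by order — order 1: 1; order 2: 3; order 3: 1; order 4: 6; order 6: 3; order 12: 6.
Total: 20.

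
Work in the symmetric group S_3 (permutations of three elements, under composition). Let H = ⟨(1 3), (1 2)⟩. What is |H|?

6

|⟨(1 3)⟩| = 2 and |⟨(1 2)⟩| = 2, so |H| is a multiple of lcm(2, 2) = 2 and divides |G| = 6.
Closing {(1 3), (1 2)} under the group operation gives all of G, so |H| = 6.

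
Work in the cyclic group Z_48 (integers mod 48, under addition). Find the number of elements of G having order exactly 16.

In a cyclic group of order 48, the number of elements of order d (for d | 48) is φ(d).
φ(16) = 8.

8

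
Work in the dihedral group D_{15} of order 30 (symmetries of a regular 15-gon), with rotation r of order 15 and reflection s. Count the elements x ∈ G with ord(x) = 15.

8

The elements of order 15 are: r, r^2, r^4, r^7, r^8, r^11, r^13, r^14.
That's 8.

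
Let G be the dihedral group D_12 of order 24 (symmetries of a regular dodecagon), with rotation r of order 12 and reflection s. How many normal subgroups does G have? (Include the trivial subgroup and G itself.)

9

G has 34 subgroups. Checking conjugation-invariance by order — order 1: 1/1 normal; order 2: 1/13 normal; order 3: 1/1 normal; order 4: 1/7 normal; order 6: 1/5 normal; order 8: 0/3 normal; order 12: 3/3 normal; order 24: 1/1 normal.
Total normal subgroups: 9.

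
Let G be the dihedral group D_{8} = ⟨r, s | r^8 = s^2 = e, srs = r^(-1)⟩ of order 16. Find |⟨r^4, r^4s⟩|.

|⟨r^4⟩| = 2 and |⟨r^4s⟩| = 2, so |H| is a multiple of lcm(2, 2) = 2 and divides |G| = 16.
Closing under the operation: H = {e, r^4, s, r^4s}, so |H| = 4.

4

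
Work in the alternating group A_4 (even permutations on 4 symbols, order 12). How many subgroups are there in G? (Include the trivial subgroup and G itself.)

10

|G| = 12, so by Lagrange every subgroup order divides 12. Divisors: 1, 2, 3, 4, 6, 12.
Subgroups by order — order 1: 1; order 2: 3; order 3: 4; order 4: 1; order 6: 0; order 12: 1.
Total: 1 + 3 + 4 + 1 + 0 + 1 = 10.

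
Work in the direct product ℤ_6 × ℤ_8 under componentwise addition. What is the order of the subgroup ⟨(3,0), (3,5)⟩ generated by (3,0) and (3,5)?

|⟨(3,0)⟩| = 2 and |⟨(3,5)⟩| = 8, so |H| is a multiple of lcm(2, 8) = 8 and divides |G| = 48.
Closing under the operation: H = {(0,0), (0,1), (0,2), (0,3), (0,4), (0,5), (0,6), (0,7), (3,0), (3,1), (3,2), (3,3), (3,4), (3,5), (3,6), (3,7)}, so |H| = 16.

16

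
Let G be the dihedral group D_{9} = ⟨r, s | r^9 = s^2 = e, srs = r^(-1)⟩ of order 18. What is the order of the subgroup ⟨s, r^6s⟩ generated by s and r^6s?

6

|⟨s⟩| = 2 and |⟨r^6s⟩| = 2, so |H| is a multiple of lcm(2, 2) = 2 and divides |G| = 18.
Closing under the operation: H = {e, r^3, r^6, s, r^3s, r^6s}, so |H| = 6.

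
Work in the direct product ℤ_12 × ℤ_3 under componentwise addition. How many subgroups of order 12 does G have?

|G| = 36 and 12 | 36, so subgroups of order 12 are possible by Lagrange.
The subgroups of order 12 are: {(0,0), (0,1), (0,2), (3,0), (3,1), (3,2), (6,0), (6,1), (6,2), (9,0), (9,1), (9,2)}; {(0,0), (1,0), (2,0), (3,0), (4,0), (5,0), (6,0), (7,0), (8,0), (9,0), (10,0), (11,0)}; {(0,0), (1,1), (2,2), (3,0), (4,1), (5,2), (6,0), (7,1), (8,2), (9,0), (10,1), (11,2)}; {(0,0), (1,2), (2,1), (3,0), (4,2), (5,1), (6,0), (7,2), (8,1), (9,0), (10,2), (11,1)}.
So G has 4 subgroups of order 12.

4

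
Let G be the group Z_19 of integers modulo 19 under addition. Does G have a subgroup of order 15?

15 does not divide |G| = 19, so by Lagrange no subgroup of order 15 exists.

No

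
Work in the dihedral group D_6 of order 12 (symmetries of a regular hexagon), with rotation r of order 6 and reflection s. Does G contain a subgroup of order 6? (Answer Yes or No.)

Yes

6 | 12. A subgroup of order 6 is {e, r, r^2, r^3, r^4, r^5}.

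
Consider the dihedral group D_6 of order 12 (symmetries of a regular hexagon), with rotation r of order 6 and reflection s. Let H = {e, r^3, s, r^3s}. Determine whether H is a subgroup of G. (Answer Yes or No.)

|H| = 4 divides |G| = 12, consistent with Lagrange.
H contains the identity, every element's inverse is in H, and H is closed under ·: it is a subgroup.

Yes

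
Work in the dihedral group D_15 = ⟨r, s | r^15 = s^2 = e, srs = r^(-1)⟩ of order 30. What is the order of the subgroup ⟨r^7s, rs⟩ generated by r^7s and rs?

|⟨r^7s⟩| = 2 and |⟨rs⟩| = 2, so |H| is a multiple of lcm(2, 2) = 2 and divides |G| = 30.
Closing under the operation: H = {e, r^3, r^6, r^9, r^12, rs, r^4s, r^7s, r^10s, r^13s}, so |H| = 10.

10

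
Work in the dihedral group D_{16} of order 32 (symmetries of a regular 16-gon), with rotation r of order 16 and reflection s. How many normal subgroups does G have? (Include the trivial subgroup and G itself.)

8

G has 36 subgroups. Checking conjugation-invariance by order — order 1: 1/1 normal; order 2: 1/17 normal; order 4: 1/9 normal; order 8: 1/5 normal; order 16: 3/3 normal; order 32: 1/1 normal.
Total normal subgroups: 8.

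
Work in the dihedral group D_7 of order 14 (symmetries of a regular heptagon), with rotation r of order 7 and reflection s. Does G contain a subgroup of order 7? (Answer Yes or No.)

7 | 14. A subgroup of order 7 is {e, r, r^2, r^3, r^4, r^5, r^6}.

Yes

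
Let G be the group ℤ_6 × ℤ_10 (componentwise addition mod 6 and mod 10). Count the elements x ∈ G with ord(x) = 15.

An element (a,b) has order lcm(ord(a), ord(b)); count pairs with lcm equal to 15.
Enumerating gives 8 such elements.

8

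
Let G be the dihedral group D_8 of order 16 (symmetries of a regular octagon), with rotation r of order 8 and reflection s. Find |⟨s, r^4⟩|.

|⟨s⟩| = 2 and |⟨r^4⟩| = 2, so |H| is a multiple of lcm(2, 2) = 2 and divides |G| = 16.
Closing under the operation: H = {e, r^4, s, r^4s}, so |H| = 4.

4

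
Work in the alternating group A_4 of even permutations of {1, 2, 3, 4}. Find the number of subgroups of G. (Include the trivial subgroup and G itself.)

10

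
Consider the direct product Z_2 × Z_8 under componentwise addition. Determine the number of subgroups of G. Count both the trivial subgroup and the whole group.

|G| = 16, so by Lagrange every subgroup order divides 16. Divisors: 1, 2, 4, 8, 16.
Subgroups by order — order 1: 1; order 2: 3; order 4: 3; order 8: 3; order 16: 1.
Total: 1 + 3 + 3 + 3 + 1 = 11.

11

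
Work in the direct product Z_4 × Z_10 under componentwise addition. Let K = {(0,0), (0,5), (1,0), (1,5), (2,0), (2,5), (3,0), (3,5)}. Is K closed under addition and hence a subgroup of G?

|K| = 8 divides |G| = 40, consistent with Lagrange.
K contains the identity, every element's inverse is in K, and K is closed under +: it is a subgroup.

Yes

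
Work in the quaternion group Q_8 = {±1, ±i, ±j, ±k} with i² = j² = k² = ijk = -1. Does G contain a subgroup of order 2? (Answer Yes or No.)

2 | 8. A subgroup of order 2 is {1, -1}.

Yes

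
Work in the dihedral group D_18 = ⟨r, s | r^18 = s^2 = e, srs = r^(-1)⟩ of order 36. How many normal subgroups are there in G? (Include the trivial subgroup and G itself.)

9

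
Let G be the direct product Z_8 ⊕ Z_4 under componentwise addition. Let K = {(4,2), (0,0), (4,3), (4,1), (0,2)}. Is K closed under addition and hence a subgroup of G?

No

|K| = 5 does not divide |G| = 32, so by Lagrange K is not a subgroup.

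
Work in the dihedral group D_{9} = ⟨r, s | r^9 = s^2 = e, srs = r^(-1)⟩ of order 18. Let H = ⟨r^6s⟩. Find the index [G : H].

|⟨r^6s⟩| = 2 and |G| = 18.
By Lagrange, [G : H] = |G|/|H| = 18/2 = 9.

9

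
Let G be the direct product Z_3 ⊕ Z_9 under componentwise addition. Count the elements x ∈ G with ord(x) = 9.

An element (a,b) has order lcm(ord(a), ord(b)); count pairs with lcm equal to 9.
Enumerating gives 18 such elements.

18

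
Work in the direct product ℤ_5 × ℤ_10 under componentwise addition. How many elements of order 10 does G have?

24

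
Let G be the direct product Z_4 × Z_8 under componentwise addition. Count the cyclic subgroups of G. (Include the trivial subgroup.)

14

A cyclic subgroup of order d is generated by each of its φ(d) elements of order d, so the cyclic subgroups of order d number (#elements of order d)/φ(d).
Cyclic subgroups by order — order 1: 1; order 2: 3; order 4: 6; order 8: 4.
Total: 14.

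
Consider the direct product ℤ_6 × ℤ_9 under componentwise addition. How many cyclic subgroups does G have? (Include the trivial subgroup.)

16

Group the elements of G by the cyclic subgroup they generate; each cyclic subgroup of order d accounts for φ(d) elements.
Cyclic subgroups by order — order 1: 1; order 2: 1; order 3: 4; order 6: 4; order 9: 3; order 18: 3.
Total: 16.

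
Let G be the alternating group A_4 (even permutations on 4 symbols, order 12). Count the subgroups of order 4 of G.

|G| = 12 and 4 | 12, so subgroups of order 4 are possible by Lagrange.
The subgroups of order 4 are: {e, (1 2)(3 4), (1 3)(2 4), (1 4)(2 3)}.
So G has 1 subgroup of order 4.

1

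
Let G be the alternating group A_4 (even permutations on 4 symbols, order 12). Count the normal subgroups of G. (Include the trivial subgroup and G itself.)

3

G has 10 subgroups. Checking conjugation-invariance by order — order 1: 1/1 normal; order 2: 0/3 normal; order 3: 0/4 normal; order 4: 1/1 normal; order 12: 1/1 normal.
Total normal subgroups: 3.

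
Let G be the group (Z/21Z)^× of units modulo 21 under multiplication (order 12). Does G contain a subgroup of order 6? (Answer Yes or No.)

Yes

6 | 12. A subgroup of order 6 is {1, 4, 10, 13, 16, 19}.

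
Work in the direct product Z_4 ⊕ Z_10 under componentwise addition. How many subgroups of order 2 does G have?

3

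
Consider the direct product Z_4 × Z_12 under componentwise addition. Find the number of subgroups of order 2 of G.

3

|G| = 48 and 2 | 48, so subgroups of order 2 are possible by Lagrange.
The subgroups of order 2 are: {(0,0), (0,6)}; {(0,0), (2,0)}; {(0,0), (2,6)}.
So G has 3 subgroups of order 2.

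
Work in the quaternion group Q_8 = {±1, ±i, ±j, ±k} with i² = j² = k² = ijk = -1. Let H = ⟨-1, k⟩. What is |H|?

4

|⟨-1⟩| = 2 and |⟨k⟩| = 4, so |H| is a multiple of lcm(2, 4) = 4 and divides |G| = 8.
Closing under the operation: H = {1, -1, k, -k}, so |H| = 4.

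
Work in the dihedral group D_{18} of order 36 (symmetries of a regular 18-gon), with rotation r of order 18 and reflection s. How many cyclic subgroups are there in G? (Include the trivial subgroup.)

24

Group the elements of G by the cyclic subgroup they generate; each cyclic subgroup of order d accounts for φ(d) elements.
Cyclic subgroups by order — order 1: 1; order 2: 19; order 3: 1; order 6: 1; order 9: 1; order 18: 1.
Total: 24.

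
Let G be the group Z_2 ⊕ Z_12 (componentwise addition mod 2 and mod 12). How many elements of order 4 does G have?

4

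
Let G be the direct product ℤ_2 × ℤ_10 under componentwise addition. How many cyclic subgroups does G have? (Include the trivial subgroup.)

Group the elements of G by the cyclic subgroup they generate; each cyclic subgroup of order d accounts for φ(d) elements.
Cyclic subgroups by order — order 1: 1; order 2: 3; order 5: 1; order 10: 3.
Total: 8.

8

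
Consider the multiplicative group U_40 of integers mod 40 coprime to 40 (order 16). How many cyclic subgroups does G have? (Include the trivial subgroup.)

12

Each element a generates a cyclic subgroup ⟨a⟩; distinct elements may generate the same one (a cyclic group of order d has φ(d) generators).
Cyclic subgroups by order — order 1: 1; order 2: 7; order 4: 4.
Total: 12.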